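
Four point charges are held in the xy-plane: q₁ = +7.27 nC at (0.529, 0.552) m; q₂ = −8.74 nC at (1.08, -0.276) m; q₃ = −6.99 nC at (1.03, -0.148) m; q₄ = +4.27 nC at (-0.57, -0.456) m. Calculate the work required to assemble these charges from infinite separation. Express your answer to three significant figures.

2.71×10⁻⁶ J

The work to assemble the configuration equals its total potential energy, U = Σ kqᵢqⱼ/rᵢⱼ over all pairs.
Pair separations: r₁₂ = 0.995 m, r₁₃ = 0.861 m, r₁₄ = 1.49 m, r₂₃ = 0.137 m, r₂₄ = 1.66 m, r₃₄ = 1.63 m.
Summing all 6 pair terms gives U = 2.71×10⁻⁶ J.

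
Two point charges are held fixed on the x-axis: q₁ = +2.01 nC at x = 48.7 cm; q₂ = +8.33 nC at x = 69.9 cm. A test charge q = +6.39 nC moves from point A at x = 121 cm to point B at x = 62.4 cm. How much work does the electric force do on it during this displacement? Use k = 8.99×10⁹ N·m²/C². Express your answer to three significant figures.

-6.13×10⁻⁶ J

The work done by the electric force is W_field = −ΔU = −q(V_B − V_A) = q(V_A − V_B).
At A: distances to the source charges are 0.723 m, 0.511 m; V_A = Σ kqᵢ/rᵢ = 172 V.
At B: distances to the source charges are 0.137 m, 0.0750 m; V_B = Σ kqᵢ/rᵢ = 1130 V.
ΔV = V_B − V_A = 959 V.
W_field = −qΔV = −(6.39×10⁻⁹ C)(959 V) = -6.13×10⁻⁶ J.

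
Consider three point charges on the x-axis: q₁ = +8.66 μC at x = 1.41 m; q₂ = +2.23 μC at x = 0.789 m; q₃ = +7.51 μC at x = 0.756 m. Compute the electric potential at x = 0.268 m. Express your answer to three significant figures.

The total potential is the scalar sum of each charge's contribution, V = Σ kqᵢ/rᵢ.
Distances from the field point to each charge: r₁ = 1.14 m, r₂ = 0.521 m, r₃ = 0.488 m.
V = k[(8.66×10⁻⁶)/(1.14) + (2.23×10⁻⁶)/(0.521) + (7.51×10⁻⁶)/(0.488)] = 2.45×10⁵ V.

2.45×10⁵ V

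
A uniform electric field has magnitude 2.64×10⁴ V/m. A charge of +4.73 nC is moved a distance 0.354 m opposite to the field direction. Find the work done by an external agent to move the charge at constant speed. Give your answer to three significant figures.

4.42×10⁻⁵ J

The potential change for a displacement 0.354 m opposite to the field direction is ΔV = +Ed = 9350 V.
W_ext = qΔV = 4.42×10⁻⁵ J.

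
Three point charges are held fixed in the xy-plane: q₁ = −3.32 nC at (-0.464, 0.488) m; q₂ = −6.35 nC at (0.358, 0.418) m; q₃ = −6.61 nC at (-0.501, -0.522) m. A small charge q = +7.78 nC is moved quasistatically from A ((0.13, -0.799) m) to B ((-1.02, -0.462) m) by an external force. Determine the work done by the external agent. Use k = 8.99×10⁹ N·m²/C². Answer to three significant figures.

-1.74×10⁻⁷ J

For quasistatic motion the external work equals the change in potential energy: W_ext = qΔV = q(V_B − V_A).
At A: distances to the source charges are 1.42 m, 1.24 m, 0.689 m; V_A = Σ kqᵢ/rᵢ = -153 V.
At B: distances to the source charges are 1.10 m, 1.64 m, 0.522 m; V_B = Σ kqᵢ/rᵢ = -176 V.
ΔV = V_B − V_A = -22.4 V.
W_ext = qΔV = (7.78×10⁻⁹ C)(-22.4 V) = -1.74×10⁻⁷ J.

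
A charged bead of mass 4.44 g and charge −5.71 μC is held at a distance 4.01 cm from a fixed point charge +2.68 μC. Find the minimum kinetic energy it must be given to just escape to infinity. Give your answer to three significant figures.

3.43 J

To just escape, total mechanical energy must reach zero at infinity: ½mv²_min + U = 0, so ½mv²_min = −U = |kQq|/r.
|U| = |kQq|/r = (8.99×10⁹ N·m²/C²)(2.68×10⁻⁶)(5.71×10⁻⁶)/(0.0401) = 3.43 J.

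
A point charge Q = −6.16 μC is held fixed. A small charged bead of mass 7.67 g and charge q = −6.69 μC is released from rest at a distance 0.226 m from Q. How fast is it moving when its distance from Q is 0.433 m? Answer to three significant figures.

14.3 m/s

Only the electrostatic force acts, so mechanical energy is conserved: ½mv² = U₁ − U₂ = kQq(1/r₁ − 1/r₂).
U₁ − U₂ = (8.99×10⁹ N·m²/C²)(-6.16×10⁻⁶ C)(-6.69×10⁻⁶ C)(1/0.226 − 1/0.433) = 0.784 J.
v = √(2·0.784/7.67×10⁻³) = 14.3 m/s.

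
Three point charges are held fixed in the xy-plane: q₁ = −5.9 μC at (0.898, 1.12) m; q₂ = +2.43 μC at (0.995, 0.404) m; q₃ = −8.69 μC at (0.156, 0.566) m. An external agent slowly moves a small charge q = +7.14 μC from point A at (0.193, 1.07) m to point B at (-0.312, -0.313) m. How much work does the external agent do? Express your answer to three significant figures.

0.833 J

For quasistatic motion the external work equals the change in potential energy: W_ext = qΔV = q(V_B − V_A).
At A: distances to the source charges are 0.707 m, 1.04 m, 0.505 m; V_A = Σ kqᵢ/rᵢ = -2.09×10⁵ V.
At B: distances to the source charges are 1.88 m, 1.49 m, 0.996 m; V_B = Σ kqᵢ/rᵢ = -9.21×10⁴ V.
ΔV = V_B − V_A = 1.17×10⁵ V.
W_ext = qΔV = (7.14×10⁻⁶ C)(1.17×10⁵ V) = 0.833 J.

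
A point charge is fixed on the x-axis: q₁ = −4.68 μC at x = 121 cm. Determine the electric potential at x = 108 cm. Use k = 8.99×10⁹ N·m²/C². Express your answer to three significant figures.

-3.24×10⁵ V

Electric potential is a scalar, so the contributions from each charge add algebraically: V = Σ kqᵢ/rᵢ.
V = k[(-4.68×10⁻⁶)/(0.130)] = -3.24×10⁵ V.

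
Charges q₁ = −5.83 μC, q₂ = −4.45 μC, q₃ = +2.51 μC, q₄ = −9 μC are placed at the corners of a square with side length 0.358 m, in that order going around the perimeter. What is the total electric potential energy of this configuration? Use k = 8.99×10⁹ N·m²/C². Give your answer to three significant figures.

1.57 J

The work to assemble the configuration equals its total potential energy, U = Σ kqᵢqⱼ/rᵢⱼ over all pairs.
The four side pairs have separation 0.358 m and the two diagonal pairs 0.506 m.
Summing all 6 pair terms gives U = 1.57 J.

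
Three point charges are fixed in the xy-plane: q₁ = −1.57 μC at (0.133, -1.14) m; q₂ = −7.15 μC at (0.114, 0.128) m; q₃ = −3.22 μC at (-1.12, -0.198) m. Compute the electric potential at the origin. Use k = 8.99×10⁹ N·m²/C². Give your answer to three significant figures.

-4.13×10⁵ V

The total potential is the scalar sum of each charge's contribution, V = Σ kqᵢ/rᵢ.
Distances from the field point to each charge: r₁ = 1.15 m, r₂ = 0.171 m, r₃ = 1.14 m.
V = k[(-1.57×10⁻⁶)/(1.15) + (-7.15×10⁻⁶)/(0.171) + (-3.22×10⁻⁶)/(1.14)] = -4.13×10⁵ V.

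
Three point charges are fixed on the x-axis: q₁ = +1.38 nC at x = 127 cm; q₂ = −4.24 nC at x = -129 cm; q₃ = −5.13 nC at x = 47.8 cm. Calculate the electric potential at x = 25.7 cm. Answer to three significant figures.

Electric potential is a scalar, so the contributions from each charge add algebraically: V = Σ kqᵢ/rᵢ.
Distances from the field point to each charge: r₁ = 1.01 m, r₂ = 1.55 m, r₃ = 0.221 m.
V = k[(1.38×10⁻⁹)/(1.01) + (-4.24×10⁻⁹)/(1.55) + (-5.13×10⁻⁹)/(0.221)] = -221 V.

-221 V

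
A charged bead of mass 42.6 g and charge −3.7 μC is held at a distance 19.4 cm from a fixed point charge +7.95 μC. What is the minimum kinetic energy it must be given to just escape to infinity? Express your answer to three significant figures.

1.36 J

To just escape, total mechanical energy must reach zero at infinity: ½mv²_min + U = 0, so ½mv²_min = −U = |kQq|/r.
|U| = |kQq|/r = (8.99×10⁹ N·m²/C²)(7.95×10⁻⁶)(3.70×10⁻⁶)/(0.194) = 1.36 J.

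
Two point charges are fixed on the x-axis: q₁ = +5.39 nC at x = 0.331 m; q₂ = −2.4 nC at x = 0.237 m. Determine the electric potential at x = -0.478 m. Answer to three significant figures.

29.7 V

Electric potential is a scalar, so the contributions from each charge add algebraically: V = Σ kqᵢ/rᵢ.
Distances from the field point to each charge: r₁ = 0.809 m, r₂ = 0.715 m.
V = k[(5.39×10⁻⁹)/(0.809) + (-2.40×10⁻⁹)/(0.715)] = 29.7 V.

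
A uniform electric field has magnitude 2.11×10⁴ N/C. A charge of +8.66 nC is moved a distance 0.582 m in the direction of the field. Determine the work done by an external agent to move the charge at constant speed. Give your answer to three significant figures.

The potential change for a displacement 0.582 m in the direction of the field is ΔV = −Ed = -1.23×10⁴ V.
W_ext = qΔV = -1.06×10⁻⁴ J.

-1.06×10⁻⁴ J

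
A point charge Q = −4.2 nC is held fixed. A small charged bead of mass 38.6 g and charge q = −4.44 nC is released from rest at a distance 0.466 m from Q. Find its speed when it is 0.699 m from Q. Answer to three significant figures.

Only the electrostatic force acts, so mechanical energy is conserved: ½mv² = U₁ − U₂ = kQq(1/r₁ − 1/r₂).
U₁ − U₂ = (8.99×10⁹ N·m²/C²)(-4.20×10⁻⁹ C)(-4.44×10⁻⁹ C)(1/0.466 − 1/0.699) = 1.20×10⁻⁷ J.
v = √(2·1.20×10⁻⁷/0.0386) = 2.49×10⁻³ m/s.

2.49×10⁻³ m/s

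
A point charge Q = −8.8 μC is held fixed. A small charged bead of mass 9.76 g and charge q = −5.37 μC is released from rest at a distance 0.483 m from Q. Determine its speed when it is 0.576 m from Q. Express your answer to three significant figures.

Only the electrostatic force acts, so mechanical energy is conserved: ½mv² = U₁ − U₂ = kQq(1/r₁ − 1/r₂).
U₁ − U₂ = (8.99×10⁹ N·m²/C²)(-8.80×10⁻⁶ C)(-5.37×10⁻⁶ C)(1/0.483 − 1/0.576) = 0.142 J.
v = √(2·0.142/9.76×10⁻³) = 5.39 m/s.

5.39 m/s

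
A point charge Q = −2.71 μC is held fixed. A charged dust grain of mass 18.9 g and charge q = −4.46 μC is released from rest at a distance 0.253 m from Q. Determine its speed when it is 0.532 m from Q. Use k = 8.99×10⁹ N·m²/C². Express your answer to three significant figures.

4.88 m/s

Only the electrostatic force acts, so mechanical energy is conserved: ½mv² = U₁ − U₂ = kQq(1/r₁ − 1/r₂).
U₁ − U₂ = (8.99×10⁹ N·m²/C²)(-2.71×10⁻⁶ C)(-4.46×10⁻⁶ C)(1/0.253 − 1/0.532) = 0.225 J.
v = √(2·0.225/0.0189) = 4.88 m/s.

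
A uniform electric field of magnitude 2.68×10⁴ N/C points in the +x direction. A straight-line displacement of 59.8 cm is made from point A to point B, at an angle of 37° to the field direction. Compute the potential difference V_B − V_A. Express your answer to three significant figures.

-1.28×10⁴ V

Only the component of displacement along E changes the potential: ΔV = −E·d·cosθ.
ΔV = −(2.68×10⁴ V/m)(0.598 m)cos37° = -1.28×10⁴ V.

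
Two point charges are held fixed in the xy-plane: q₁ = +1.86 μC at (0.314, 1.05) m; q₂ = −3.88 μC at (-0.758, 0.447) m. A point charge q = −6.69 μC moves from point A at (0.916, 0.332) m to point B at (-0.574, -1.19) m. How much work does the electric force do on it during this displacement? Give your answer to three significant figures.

-0.0756 J

The work done by the electric force is W_field = −ΔU = −q(V_B − V_A) = q(V_A − V_B).
At A: distances to the source charges are 0.937 m, 1.68 m; V_A = Σ kqᵢ/rᵢ = -2940 V.
At B: distances to the source charges are 2.41 m, 1.65 m; V_B = Σ kqᵢ/rᵢ = -1.42×10⁴ V.
ΔV = V_B − V_A = -1.13×10⁴ V.
W_field = −qΔV = −(-6.69×10⁻⁶ C)(-1.13×10⁴ V) = -0.0756 J.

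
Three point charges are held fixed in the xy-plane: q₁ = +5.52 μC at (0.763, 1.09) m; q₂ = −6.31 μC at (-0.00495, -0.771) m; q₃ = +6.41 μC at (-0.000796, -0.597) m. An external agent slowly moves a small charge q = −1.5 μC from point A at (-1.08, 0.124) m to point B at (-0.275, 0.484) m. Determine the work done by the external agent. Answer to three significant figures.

For quasistatic motion the external work equals the change in potential energy: W_ext = qΔV = q(V_B − V_A).
At A: distances to the source charges are 2.08 m, 1.40 m, 1.30 m; V_A = Σ kqᵢ/rᵢ = 2.77×10⁴ V.
At B: distances to the source charges are 1.20 m, 1.28 m, 1.12 m; V_B = Σ kqᵢ/rᵢ = 4.88×10⁴ V.
ΔV = V_B − V_A = 2.11×10⁴ V.
W_ext = qΔV = (-1.50×10⁻⁶ C)(2.11×10⁴ V) = -0.0316 J.

-0.0316 J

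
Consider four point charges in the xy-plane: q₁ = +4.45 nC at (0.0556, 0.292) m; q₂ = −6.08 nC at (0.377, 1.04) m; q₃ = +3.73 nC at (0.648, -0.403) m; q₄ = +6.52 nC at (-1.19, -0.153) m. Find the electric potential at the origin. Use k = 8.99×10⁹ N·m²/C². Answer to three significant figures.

The total potential is the scalar sum of each charge's contribution, V = Σ kqᵢ/rᵢ.
Distances from the field point to each charge: r₁ = 0.297 m, r₂ = 1.11 m, r₃ = 0.763 m, r₄ = 1.20 m.
V = k[(4.45×10⁻⁹)/(0.297) + (-6.08×10⁻⁹)/(1.11) + (3.73×10⁻⁹)/(0.763) + (6.52×10⁻⁹)/(1.20)] = 178 V.

178 V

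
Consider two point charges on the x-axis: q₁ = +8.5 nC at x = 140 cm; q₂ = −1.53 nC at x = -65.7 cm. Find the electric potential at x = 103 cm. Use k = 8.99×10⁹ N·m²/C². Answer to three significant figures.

Electric potential is a scalar, so the contributions from each charge add algebraically: V = Σ kqᵢ/rᵢ.
Distances from the field point to each charge: r₁ = 0.370 m, r₂ = 1.69 m.
V = k[(8.50×10⁻⁹)/(0.370) + (-1.53×10⁻⁹)/(1.69)] = 198 V.

198 V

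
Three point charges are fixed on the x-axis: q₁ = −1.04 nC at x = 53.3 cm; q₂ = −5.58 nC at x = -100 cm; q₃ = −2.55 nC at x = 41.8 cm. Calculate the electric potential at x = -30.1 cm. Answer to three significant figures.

-115 V

The total potential is the scalar sum of each charge's contribution, V = Σ kqᵢ/rᵢ.
Distances from the field point to each charge: r₁ = 0.834 m, r₂ = 0.699 m, r₃ = 0.719 m.
V = k[(-1.04×10⁻⁹)/(0.834) + (-5.58×10⁻⁹)/(0.699) + (-2.55×10⁻⁹)/(0.719)] = -115 V.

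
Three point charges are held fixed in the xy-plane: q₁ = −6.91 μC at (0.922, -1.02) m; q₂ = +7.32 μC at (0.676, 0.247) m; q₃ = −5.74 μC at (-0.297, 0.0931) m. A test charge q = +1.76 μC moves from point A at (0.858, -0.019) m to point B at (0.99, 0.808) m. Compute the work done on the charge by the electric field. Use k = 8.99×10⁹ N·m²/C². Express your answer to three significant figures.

The work done by the electric force is W_field = −ΔU = −q(V_B − V_A) = q(V_A − V_B).
At A: distances to the source charges are 1.00 m, 0.322 m, 1.16 m; V_A = Σ kqᵢ/rᵢ = 9.78×10⁴ V.
At B: distances to the source charges are 1.83 m, 0.643 m, 1.47 m; V_B = Σ kqᵢ/rᵢ = 3.33×10⁴ V.
ΔV = V_B − V_A = -6.44×10⁴ V.
W_field = −qΔV = −(1.76×10⁻⁶ C)(-6.44×10⁴ V) = 0.113 J.

0.113 J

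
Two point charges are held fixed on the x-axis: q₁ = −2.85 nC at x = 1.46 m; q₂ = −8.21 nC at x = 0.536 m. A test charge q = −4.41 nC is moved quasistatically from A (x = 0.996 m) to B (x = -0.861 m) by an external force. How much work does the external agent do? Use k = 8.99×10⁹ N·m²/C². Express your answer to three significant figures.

For quasistatic motion the external work equals the change in potential energy: W_ext = qΔV = q(V_B − V_A).
At A: distances to the source charges are 0.464 m, 0.460 m; V_A = Σ kqᵢ/rᵢ = -216 V.
At B: distances to the source charges are 2.32 m, 1.40 m; V_B = Σ kqᵢ/rᵢ = -63.9 V.
ΔV = V_B − V_A = 152 V.
W_ext = qΔV = (-4.41×10⁻⁹ C)(152 V) = -6.69×10⁻⁷ J.

-6.69×10⁻⁷ J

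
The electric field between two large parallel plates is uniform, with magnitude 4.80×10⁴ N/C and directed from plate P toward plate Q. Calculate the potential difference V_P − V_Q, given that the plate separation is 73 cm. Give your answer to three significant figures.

3.50×10⁴ V

In a uniform field, potential decreases in the direction of E: ΔV = −E·d for a displacement d parallel to E.
Going from Q to P is a displacement of 73 cm opposite to the field, so V_P − V_Q = +Ed = 3.50×10⁴ V.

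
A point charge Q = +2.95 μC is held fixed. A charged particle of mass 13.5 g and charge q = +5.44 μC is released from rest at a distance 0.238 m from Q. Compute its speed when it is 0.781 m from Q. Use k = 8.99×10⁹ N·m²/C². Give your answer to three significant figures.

Only the electrostatic force acts, so mechanical energy is conserved: ½mv² = U₁ − U₂ = kQq(1/r₁ − 1/r₂).
U₁ − U₂ = (8.99×10⁹ N·m²/C²)(2.95×10⁻⁶ C)(5.44×10⁻⁶ C)(1/0.238 − 1/0.781) = 0.421 J.
v = √(2·0.421/0.0135) = 7.90 m/s.

7.90 m/s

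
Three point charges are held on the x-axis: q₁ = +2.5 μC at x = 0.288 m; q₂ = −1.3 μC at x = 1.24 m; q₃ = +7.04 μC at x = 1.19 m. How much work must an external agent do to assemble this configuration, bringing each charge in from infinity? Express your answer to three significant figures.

-1.50 J

The work to assemble the configuration equals its total potential energy, U = Σ kqᵢqⱼ/rᵢⱼ over all pairs.
Pair separations: r₁₂ = 0.952 m, r₁₃ = 0.902 m, r₂₃ = 0.0500 m.
U = (-0.0307) + (0.175) + (-1.65) = -1.50 J.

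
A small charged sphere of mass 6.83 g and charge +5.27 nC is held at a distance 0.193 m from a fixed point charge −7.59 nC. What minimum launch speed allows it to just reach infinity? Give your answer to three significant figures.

To just escape, total mechanical energy must reach zero at infinity: ½mv²_min + U = 0, so ½mv²_min = −U = |kQq|/r.
|U| = |kQq|/r = (8.99×10⁹ N·m²/C²)(7.59×10⁻⁹)(5.27×10⁻⁹)/(0.193) = 1.86×10⁻⁶ J.
v_min = √(2|U|/m) = √(2·1.86×10⁻⁶/6.83×10⁻³) = 0.0234 m/s.

0.0234 m/s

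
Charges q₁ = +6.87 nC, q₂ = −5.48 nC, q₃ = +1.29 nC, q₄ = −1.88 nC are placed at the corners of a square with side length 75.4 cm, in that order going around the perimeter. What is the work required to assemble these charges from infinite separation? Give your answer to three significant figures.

-5.54×10⁻⁷ J

The work to assemble the configuration equals its total potential energy, U = Σ kqᵢqⱼ/rᵢⱼ over all pairs.
The four side pairs have separation 0.754 m and the two diagonal pairs 1.07 m.
Summing all 6 pair terms gives U = -5.54×10⁻⁷ J.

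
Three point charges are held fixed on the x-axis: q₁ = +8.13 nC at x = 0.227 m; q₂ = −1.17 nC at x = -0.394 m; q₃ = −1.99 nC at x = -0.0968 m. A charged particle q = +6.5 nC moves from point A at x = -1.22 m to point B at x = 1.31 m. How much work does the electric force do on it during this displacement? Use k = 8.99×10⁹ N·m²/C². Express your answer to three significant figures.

The work done by the electric force is W_field = −ΔU = −q(V_B − V_A) = q(V_A − V_B).
At A: distances to the source charges are 1.45 m, 0.826 m, 1.12 m; V_A = Σ kqᵢ/rᵢ = 21.8 V.
At B: distances to the source charges are 1.08 m, 1.70 m, 1.41 m; V_B = Σ kqᵢ/rᵢ = 48.6 V.
ΔV = V_B − V_A = 26.7 V.
W_field = −qΔV = −(6.50×10⁻⁹ C)(26.7 V) = -1.74×10⁻⁷ J.

-1.74×10⁻⁷ J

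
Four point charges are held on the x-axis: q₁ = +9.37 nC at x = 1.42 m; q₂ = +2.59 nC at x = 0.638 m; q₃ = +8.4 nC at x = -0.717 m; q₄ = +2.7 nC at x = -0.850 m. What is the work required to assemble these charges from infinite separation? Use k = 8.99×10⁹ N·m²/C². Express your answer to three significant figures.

2.43×10⁻⁶ J

The assembly work is the sum of pairwise potential energies, U = Σ_{i<j} kqᵢqⱼ/rᵢⱼ.
Pair separations: r₁₂ = 0.782 m, r₁₃ = 2.14 m, r₁₄ = 2.27 m, r₂₃ = 1.35 m, r₂₄ = 1.49 m, r₃₄ = 0.133 m.
Summing all 6 pair terms gives U = 2.43×10⁻⁶ J.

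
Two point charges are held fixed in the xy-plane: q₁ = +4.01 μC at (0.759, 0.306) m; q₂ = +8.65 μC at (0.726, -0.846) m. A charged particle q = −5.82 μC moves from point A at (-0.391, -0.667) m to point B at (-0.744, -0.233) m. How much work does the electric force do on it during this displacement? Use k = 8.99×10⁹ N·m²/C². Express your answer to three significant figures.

-0.124 J

The work done by the electric force is W_field = −ΔU = −q(V_B − V_A) = q(V_A − V_B).
At A: distances to the source charges are 1.51 m, 1.13 m; V_A = Σ kqᵢ/rᵢ = 9.27×10⁴ V.
At B: distances to the source charges are 1.60 m, 1.59 m; V_B = Σ kqᵢ/rᵢ = 7.14×10⁴ V.
ΔV = V_B − V_A = -2.13×10⁴ V.
W_field = −qΔV = −(-5.82×10⁻⁶ C)(-2.13×10⁴ V) = -0.124 J.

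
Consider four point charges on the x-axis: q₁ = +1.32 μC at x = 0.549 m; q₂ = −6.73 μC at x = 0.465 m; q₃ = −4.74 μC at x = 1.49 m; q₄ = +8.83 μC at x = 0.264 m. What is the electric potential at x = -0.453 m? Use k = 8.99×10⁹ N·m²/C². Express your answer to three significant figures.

The total potential is the scalar sum of each charge's contribution, V = Σ kqᵢ/rᵢ.
Distances from the field point to each charge: r₁ = 1.00 m, r₂ = 0.918 m, r₃ = 1.94 m, r₄ = 0.717 m.
V = k[(1.32×10⁻⁶)/(1.00) + (-6.73×10⁻⁶)/(0.918) + (-4.74×10⁻⁶)/(1.94) + (8.83×10⁻⁶)/(0.717)] = 3.47×10⁴ V.

3.47×10⁴ V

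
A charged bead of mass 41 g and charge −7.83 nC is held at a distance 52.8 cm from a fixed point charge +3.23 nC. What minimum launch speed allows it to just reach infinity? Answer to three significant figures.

To just escape, total mechanical energy must reach zero at infinity: ½mv²_min + U = 0, so ½mv²_min = −U = |kQq|/r.
|U| = |kQq|/r = (8.99×10⁹ N·m²/C²)(3.23×10⁻⁹)(7.83×10⁻⁹)/(0.528) = 4.31×10⁻⁷ J.
v_min = √(2|U|/m) = √(2·4.31×10⁻⁷/0.0410) = 4.58×10⁻³ m/s.

4.58×10⁻³ m/s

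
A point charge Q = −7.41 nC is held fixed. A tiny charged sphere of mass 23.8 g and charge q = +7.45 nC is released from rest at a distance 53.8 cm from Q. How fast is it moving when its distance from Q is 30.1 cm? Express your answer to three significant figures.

Only the electrostatic force acts, so mechanical energy is conserved: ½mv² = U₁ − U₂ = kQq(1/r₁ − 1/r₂).
U₁ − U₂ = (8.99×10⁹ N·m²/C²)(-7.41×10⁻⁹ C)(7.45×10⁻⁹ C)(1/0.538 − 1/0.301) = 7.26×10⁻⁷ J.
v = √(2·7.26×10⁻⁷/0.0238) = 7.81×10⁻³ m/s.

7.81×10⁻³ m/s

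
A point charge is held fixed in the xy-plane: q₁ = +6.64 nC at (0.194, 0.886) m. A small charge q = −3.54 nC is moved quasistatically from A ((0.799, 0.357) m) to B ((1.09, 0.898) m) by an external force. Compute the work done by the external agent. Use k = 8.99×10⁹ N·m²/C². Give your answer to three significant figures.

2.71×10⁻⁸ J

For quasistatic motion the external work equals the change in potential energy: W_ext = qΔV = q(V_B − V_A).
At A: distance to the source charge is 0.804 m; V_A = kq₁/r = 74.3 V.
At B: distance to the source charge is 0.896 m; V_B = kq₁/r = 66.6 V.
ΔV = V_B − V_A = -7.66 V.
W_ext = qΔV = (-3.54×10⁻⁹ C)(-7.66 V) = 2.71×10⁻⁸ J.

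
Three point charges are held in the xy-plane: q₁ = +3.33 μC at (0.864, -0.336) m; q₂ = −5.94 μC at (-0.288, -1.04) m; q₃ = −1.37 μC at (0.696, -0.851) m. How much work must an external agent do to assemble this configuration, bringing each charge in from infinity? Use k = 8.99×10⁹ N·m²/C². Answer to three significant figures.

The work to assemble the configuration equals its total potential energy, U = Σ kqᵢqⱼ/rᵢⱼ over all pairs.
Pair separations: r₁₂ = 1.35 m, r₁₃ = 0.542 m, r₂₃ = 1.00 m.
U = (-0.132) + (-0.0757) + (0.0730) = -0.134 J.

-0.134 J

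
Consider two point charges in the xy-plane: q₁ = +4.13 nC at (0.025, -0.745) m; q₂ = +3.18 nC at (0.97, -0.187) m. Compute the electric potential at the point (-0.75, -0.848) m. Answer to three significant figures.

63.0 V

Electric potential is a scalar, so the contributions from each charge add algebraically: V = Σ kqᵢ/rᵢ.
Distances from the field point to each charge: r₁ = 0.782 m, r₂ = 1.84 m.
V = k[(4.13×10⁻⁹)/(0.782) + (3.18×10⁻⁹)/(1.84)] = 63.0 V.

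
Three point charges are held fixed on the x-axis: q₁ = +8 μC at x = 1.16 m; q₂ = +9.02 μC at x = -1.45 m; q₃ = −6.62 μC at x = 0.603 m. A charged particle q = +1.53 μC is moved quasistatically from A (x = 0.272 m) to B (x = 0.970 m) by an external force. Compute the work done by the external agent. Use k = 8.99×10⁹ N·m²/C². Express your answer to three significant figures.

0.461 J

For quasistatic motion the external work equals the change in potential energy: W_ext = qΔV = q(V_B − V_A).
At A: distances to the source charges are 0.888 m, 1.72 m, 0.331 m; V_A = Σ kqᵢ/rᵢ = -5.17×10⁴ V.
At B: distances to the source charges are 0.190 m, 2.42 m, 0.367 m; V_B = Σ kqᵢ/rᵢ = 2.50×10⁵ V.
ΔV = V_B − V_A = 3.02×10⁵ V.
W_ext = qΔV = (1.53×10⁻⁶ C)(3.02×10⁵ V) = 0.461 J.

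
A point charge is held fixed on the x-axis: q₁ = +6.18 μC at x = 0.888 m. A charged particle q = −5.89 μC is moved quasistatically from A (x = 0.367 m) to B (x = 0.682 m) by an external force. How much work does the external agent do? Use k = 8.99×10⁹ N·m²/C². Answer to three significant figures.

For quasistatic motion the external work equals the change in potential energy: W_ext = qΔV = q(V_B − V_A).
At A: distance to the source charge is 0.521 m; V_A = kq₁/r = 1.07×10⁵ V.
At B: distance to the source charge is 0.206 m; V_B = kq₁/r = 2.70×10⁵ V.
ΔV = V_B − V_A = 1.63×10⁵ V.
W_ext = qΔV = (-5.89×10⁻⁶ C)(1.63×10⁵ V) = -0.960 J.

-0.960 J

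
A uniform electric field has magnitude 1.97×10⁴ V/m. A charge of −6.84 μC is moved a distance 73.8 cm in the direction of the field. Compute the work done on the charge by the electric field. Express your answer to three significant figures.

-0.0994 J

The potential change for a displacement 73.8 cm in the direction of the field is ΔV = −Ed = -1.45×10⁴ V.
W_field = −qΔV = -0.0994 J.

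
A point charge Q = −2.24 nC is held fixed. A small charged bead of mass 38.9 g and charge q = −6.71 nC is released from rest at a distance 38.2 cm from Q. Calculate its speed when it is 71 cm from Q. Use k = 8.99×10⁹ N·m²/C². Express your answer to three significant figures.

Only the electrostatic force acts, so mechanical energy is conserved: ½mv² = U₁ − U₂ = kQq(1/r₁ − 1/r₂).
U₁ − U₂ = (8.99×10⁹ N·m²/C²)(-2.24×10⁻⁹ C)(-6.71×10⁻⁹ C)(1/0.382 − 1/0.710) = 1.63×10⁻⁷ J.
v = √(2·1.63×10⁻⁷/0.0389) = 2.90×10⁻³ m/s.

2.90×10⁻³ m/s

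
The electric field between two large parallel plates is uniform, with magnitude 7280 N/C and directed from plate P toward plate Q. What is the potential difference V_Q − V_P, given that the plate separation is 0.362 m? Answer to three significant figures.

-2640 V

In a uniform field, potential decreases in the direction of E: ΔV = −E·d for a displacement d parallel to E.
Going from P to Q is a displacement of 0.362 m along the field, so V_Q − V_P = −Ed = -2640 V.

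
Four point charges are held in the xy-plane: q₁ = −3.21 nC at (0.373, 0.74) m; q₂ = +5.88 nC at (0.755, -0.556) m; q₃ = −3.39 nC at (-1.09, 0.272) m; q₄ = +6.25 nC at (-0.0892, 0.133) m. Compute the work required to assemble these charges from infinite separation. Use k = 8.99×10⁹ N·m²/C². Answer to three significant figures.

The assembly work is the sum of pairwise potential energies, U = Σ_{i<j} kqᵢqⱼ/rᵢⱼ.
Pair separations: r₁₂ = 1.35 m, r₁₃ = 1.54 m, r₁₄ = 0.763 m, r₂₃ = 2.02 m, r₂₄ = 1.09 m, r₃₄ = 1.01 m.
Summing all 6 pair terms gives U = -2.72×10⁻⁷ J.

-2.72×10⁻⁷ J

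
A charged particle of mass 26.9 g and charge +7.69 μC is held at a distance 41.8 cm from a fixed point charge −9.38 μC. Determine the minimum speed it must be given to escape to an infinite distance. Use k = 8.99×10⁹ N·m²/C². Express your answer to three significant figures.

To just escape, total mechanical energy must reach zero at infinity: ½mv²_min + U = 0, so ½mv²_min = −U = |kQq|/r.
|U| = |kQq|/r = (8.99×10⁹ N·m²/C²)(9.38×10⁻⁶)(7.69×10⁻⁶)/(0.418) = 1.55 J.
v_min = √(2|U|/m) = √(2·1.55/0.0269) = 10.7 m/s.

10.7 m/s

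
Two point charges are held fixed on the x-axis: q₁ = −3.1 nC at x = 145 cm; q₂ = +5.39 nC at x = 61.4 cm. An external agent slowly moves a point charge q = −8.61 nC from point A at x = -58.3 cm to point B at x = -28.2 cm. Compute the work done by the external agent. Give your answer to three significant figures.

For quasistatic motion the external work equals the change in potential energy: W_ext = qΔV = q(V_B − V_A).
At A: distances to the source charges are 2.03 m, 1.20 m; V_A = Σ kqᵢ/rᵢ = 26.8 V.
At B: distances to the source charges are 1.73 m, 0.896 m; V_B = Σ kqᵢ/rᵢ = 38.0 V.
ΔV = V_B − V_A = 11.2 V.
W_ext = qΔV = (-8.61×10⁻⁹ C)(11.2 V) = -9.66×10⁻⁸ J.

-9.66×10⁻⁸ J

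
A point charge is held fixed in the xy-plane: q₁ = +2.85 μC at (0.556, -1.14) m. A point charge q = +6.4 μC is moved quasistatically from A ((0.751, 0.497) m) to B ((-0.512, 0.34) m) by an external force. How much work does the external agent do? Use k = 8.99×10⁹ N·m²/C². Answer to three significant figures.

-9.62×10⁻³ J

For quasistatic motion the external work equals the change in potential energy: W_ext = qΔV = q(V_B − V_A).
At A: distance to the source charge is 1.65 m; V_A = kq₁/r = 1.55×10⁴ V.
At B: distance to the source charge is 1.83 m; V_B = kq₁/r = 1.40×10⁴ V.
ΔV = V_B − V_A = -1500 V.
W_ext = qΔV = (6.40×10⁻⁶ C)(-1500 V) = -9.62×10⁻³ J.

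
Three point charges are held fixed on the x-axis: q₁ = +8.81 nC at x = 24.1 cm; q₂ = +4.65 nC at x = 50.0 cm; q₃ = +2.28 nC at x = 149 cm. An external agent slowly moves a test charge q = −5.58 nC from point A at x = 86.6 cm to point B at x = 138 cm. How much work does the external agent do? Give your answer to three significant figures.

-1.65×10⁻⁷ J

For quasistatic motion the external work equals the change in potential energy: W_ext = qΔV = q(V_B − V_A).
At A: distances to the source charges are 0.625 m, 0.366 m, 0.624 m; V_A = Σ kqᵢ/rᵢ = 274 V.
At B: distances to the source charges are 1.14 m, 0.880 m, 0.110 m; V_B = Σ kqᵢ/rᵢ = 303 V.
ΔV = V_B − V_A = 29.6 V.
W_ext = qΔV = (-5.58×10⁻⁹ C)(29.6 V) = -1.65×10⁻⁷ J.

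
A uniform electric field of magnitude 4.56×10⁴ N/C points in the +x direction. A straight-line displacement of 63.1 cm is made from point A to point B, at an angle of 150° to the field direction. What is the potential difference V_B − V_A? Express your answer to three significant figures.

Only the component of displacement along E changes the potential: ΔV = −E·d·cosθ.
ΔV = −(4.56×10⁴ V/m)(0.631 m)cos150° = 2.49×10⁴ V.

2.49×10⁴ V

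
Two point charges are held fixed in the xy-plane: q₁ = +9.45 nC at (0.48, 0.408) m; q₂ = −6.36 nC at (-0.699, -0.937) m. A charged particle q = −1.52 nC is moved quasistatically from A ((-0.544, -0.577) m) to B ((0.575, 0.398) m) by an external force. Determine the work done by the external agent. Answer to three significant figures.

-1.44×10⁻⁶ J

For quasistatic motion the external work equals the change in potential energy: W_ext = qΔV = q(V_B − V_A).
At A: distances to the source charges are 1.42 m, 0.392 m; V_A = Σ kqᵢ/rᵢ = -86.1 V.
At B: distances to the source charges are 0.0955 m, 1.85 m; V_B = Σ kqᵢ/rᵢ = 858 V.
ΔV = V_B − V_A = 944 V.
W_ext = qΔV = (-1.52×10⁻⁹ C)(944 V) = -1.44×10⁻⁶ J.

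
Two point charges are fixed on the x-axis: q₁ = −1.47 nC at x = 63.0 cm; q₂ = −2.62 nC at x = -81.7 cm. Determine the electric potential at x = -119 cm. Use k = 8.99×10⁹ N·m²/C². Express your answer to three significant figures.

-70.4 V

Electric potential is a scalar, so the contributions from each charge add algebraically: V = Σ kqᵢ/rᵢ.
Distances from the field point to each charge: r₁ = 1.82 m, r₂ = 0.373 m.
V = k[(-1.47×10⁻⁹)/(1.82) + (-2.62×10⁻⁹)/(0.373)] = -70.4 V.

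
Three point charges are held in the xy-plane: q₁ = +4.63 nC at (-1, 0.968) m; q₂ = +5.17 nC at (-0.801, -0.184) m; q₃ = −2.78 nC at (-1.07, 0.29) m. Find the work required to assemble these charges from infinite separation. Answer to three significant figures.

-2.23×10⁻⁷ J

The assembly work is the sum of pairwise potential energies, U = Σ_{i<j} kqᵢqⱼ/rᵢⱼ.
Pair separations: r₁₂ = 1.17 m, r₁₃ = 0.682 m, r₂₃ = 0.545 m.
U = (1.84×10⁻⁷) + (-1.70×10⁻⁷) + (-2.37×10⁻⁷) = -2.23×10⁻⁷ J.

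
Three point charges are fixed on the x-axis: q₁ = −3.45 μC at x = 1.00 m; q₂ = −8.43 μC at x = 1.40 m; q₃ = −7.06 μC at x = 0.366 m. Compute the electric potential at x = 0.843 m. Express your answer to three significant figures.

-4.67×10⁵ V

The total potential is the scalar sum of each charge's contribution, V = Σ kqᵢ/rᵢ.
Distances from the field point to each charge: r₁ = 0.157 m, r₂ = 0.557 m, r₃ = 0.477 m.
V = k[(-3.45×10⁻⁶)/(0.157) + (-8.43×10⁻⁶)/(0.557) + (-7.06×10⁻⁶)/(0.477)] = -4.67×10⁵ V.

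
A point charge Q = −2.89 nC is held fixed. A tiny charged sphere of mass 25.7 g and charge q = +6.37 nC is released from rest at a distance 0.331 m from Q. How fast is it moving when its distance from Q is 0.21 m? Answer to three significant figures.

Only the electrostatic force acts, so mechanical energy is conserved: ½mv² = U₁ − U₂ = kQq(1/r₁ − 1/r₂).
U₁ − U₂ = (8.99×10⁹ N·m²/C²)(-2.89×10⁻⁹ C)(6.37×10⁻⁹ C)(1/0.331 − 1/0.210) = 2.88×10⁻⁷ J.
v = √(2·2.88×10⁻⁷/0.0257) = 4.73×10⁻³ m/s.

4.73×10⁻³ m/s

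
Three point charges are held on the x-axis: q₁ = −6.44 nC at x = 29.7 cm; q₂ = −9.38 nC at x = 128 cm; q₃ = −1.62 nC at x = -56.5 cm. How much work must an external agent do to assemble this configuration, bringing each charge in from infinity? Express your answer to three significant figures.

The assembly work is the sum of pairwise potential energies, U = Σ_{i<j} kqᵢqⱼ/rᵢⱼ.
Pair separations: r₁₂ = 0.983 m, r₁₃ = 0.862 m, r₂₃ = 1.84 m.
U = (5.52×10⁻⁷) + (1.09×10⁻⁷) + (7.40×10⁻⁸) = 7.35×10⁻⁷ J.

7.35×10⁻⁷ J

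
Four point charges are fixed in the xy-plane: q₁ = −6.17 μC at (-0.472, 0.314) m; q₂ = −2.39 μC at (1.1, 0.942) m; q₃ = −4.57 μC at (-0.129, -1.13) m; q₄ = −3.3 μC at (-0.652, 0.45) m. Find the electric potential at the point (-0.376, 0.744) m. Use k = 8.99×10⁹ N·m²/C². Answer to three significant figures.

The total potential is the scalar sum of each charge's contribution, V = Σ kqᵢ/rᵢ.
Distances from the field point to each charge: r₁ = 0.441 m, r₂ = 1.49 m, r₃ = 1.89 m, r₄ = 0.403 m.
V = k[(-6.17×10⁻⁶)/(0.441) + (-2.39×10⁻⁶)/(1.49) + (-4.57×10⁻⁶)/(1.89) + (-3.30×10⁻⁶)/(0.403)] = -2.36×10⁵ V.

-2.36×10⁵ V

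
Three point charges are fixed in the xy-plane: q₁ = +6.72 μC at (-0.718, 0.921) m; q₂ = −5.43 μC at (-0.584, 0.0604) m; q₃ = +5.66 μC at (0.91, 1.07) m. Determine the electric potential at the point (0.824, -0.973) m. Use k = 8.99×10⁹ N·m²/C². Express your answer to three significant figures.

Electric potential is a scalar, so the contributions from each charge add algebraically: V = Σ kqᵢ/rᵢ.
Distances from the field point to each charge: r₁ = 2.44 m, r₂ = 1.75 m, r₃ = 2.04 m.
V = k[(6.72×10⁻⁶)/(2.44) + (-5.43×10⁻⁶)/(1.75) + (5.66×10⁻⁶)/(2.04)] = 2.17×10⁴ V.

2.17×10⁴ V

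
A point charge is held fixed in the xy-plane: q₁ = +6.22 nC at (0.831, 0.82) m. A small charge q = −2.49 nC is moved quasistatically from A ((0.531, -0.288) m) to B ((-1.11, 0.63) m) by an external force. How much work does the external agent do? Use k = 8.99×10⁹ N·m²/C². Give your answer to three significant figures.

For quasistatic motion the external work equals the change in potential energy: W_ext = qΔV = q(V_B − V_A).
At A: distance to the source charge is 1.15 m; V_A = kq₁/r = 48.7 V.
At B: distance to the source charge is 1.95 m; V_B = kq₁/r = 28.7 V.
ΔV = V_B − V_A = -20.0 V.
W_ext = qΔV = (-2.49×10⁻⁹ C)(-20.0 V) = 4.99×10⁻⁸ J.

4.99×10⁻⁸ J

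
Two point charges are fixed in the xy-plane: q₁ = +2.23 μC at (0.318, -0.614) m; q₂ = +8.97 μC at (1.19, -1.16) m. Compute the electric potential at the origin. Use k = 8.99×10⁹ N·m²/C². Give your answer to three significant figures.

7.75×10⁴ V

The total potential is the scalar sum of each charge's contribution, V = Σ kqᵢ/rᵢ.
Distances from the field point to each charge: r₁ = 0.691 m, r₂ = 1.66 m.
V = k[(2.23×10⁻⁶)/(0.691) + (8.97×10⁻⁶)/(1.66)] = 7.75×10⁴ V.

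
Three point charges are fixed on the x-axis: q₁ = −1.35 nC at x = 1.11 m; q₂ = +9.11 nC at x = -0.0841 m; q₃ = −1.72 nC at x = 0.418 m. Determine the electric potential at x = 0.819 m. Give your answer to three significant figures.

10.4 V

The total potential is the scalar sum of each charge's contribution, V = Σ kqᵢ/rᵢ.
Distances from the field point to each charge: r₁ = 0.291 m, r₂ = 0.903 m, r₃ = 0.401 m.
V = k[(-1.35×10⁻⁹)/(0.291) + (9.11×10⁻⁹)/(0.903) + (-1.72×10⁻⁹)/(0.401)] = 10.4 V.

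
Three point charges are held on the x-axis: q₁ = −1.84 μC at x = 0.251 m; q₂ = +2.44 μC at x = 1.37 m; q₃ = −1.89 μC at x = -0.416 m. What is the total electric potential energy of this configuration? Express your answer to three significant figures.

The work to assemble the configuration equals its total potential energy, U = Σ kqᵢqⱼ/rᵢⱼ over all pairs.
Pair separations: r₁₂ = 1.12 m, r₁₃ = 0.667 m, r₂₃ = 1.79 m.
U = (-0.0361) + (0.0469) + (-0.0232) = -0.0124 J.

-0.0124 J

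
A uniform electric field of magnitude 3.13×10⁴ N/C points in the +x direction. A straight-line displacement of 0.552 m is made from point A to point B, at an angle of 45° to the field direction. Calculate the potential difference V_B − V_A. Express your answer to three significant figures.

-1.22×10⁴ V

Only the component of displacement along E changes the potential: ΔV = −E·d·cosθ.
ΔV = −(3.13×10⁴ V/m)(0.552 m)cos45° = -1.22×10⁴ V.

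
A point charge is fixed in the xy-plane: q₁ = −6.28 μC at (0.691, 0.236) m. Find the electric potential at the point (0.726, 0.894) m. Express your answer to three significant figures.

-8.57×10⁴ V

The total potential is the scalar sum of each charge's contribution, V = Σ kqᵢ/rᵢ.
Distances from the field point to each charge: r₁ = 0.659 m.
V = k[(-6.28×10⁻⁶)/(0.659)] = -8.57×10⁴ V.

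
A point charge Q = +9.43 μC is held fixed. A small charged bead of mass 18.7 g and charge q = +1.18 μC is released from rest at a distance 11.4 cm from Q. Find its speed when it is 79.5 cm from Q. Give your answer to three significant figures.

Only the electrostatic force acts, so mechanical energy is conserved: ½mv² = U₁ − U₂ = kQq(1/r₁ − 1/r₂).
U₁ − U₂ = (8.99×10⁹ N·m²/C²)(9.43×10⁻⁶ C)(1.18×10⁻⁶ C)(1/0.114 − 1/0.795) = 0.752 J.
v = √(2·0.752/0.0187) = 8.97 m/s.

8.97 m/s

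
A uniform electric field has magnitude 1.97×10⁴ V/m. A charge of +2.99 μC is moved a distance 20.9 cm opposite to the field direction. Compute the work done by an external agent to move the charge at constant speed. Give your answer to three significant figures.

0.0123 J

The potential change for a displacement 20.9 cm opposite to the field direction is ΔV = +Ed = 4120 V.
W_ext = qΔV = 0.0123 J.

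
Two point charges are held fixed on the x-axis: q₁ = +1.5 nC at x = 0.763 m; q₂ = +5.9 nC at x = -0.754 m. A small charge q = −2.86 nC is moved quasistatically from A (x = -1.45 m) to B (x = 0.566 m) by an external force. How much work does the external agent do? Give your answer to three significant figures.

For quasistatic motion the external work equals the change in potential energy: W_ext = qΔV = q(V_B − V_A).
At A: distances to the source charges are 2.21 m, 0.696 m; V_A = Σ kqᵢ/rᵢ = 82.3 V.
At B: distances to the source charges are 0.197 m, 1.32 m; V_B = Σ kqᵢ/rᵢ = 109 V.
ΔV = V_B − V_A = 26.3 V.
W_ext = qΔV = (-2.86×10⁻⁹ C)(26.3 V) = -7.53×10⁻⁸ J.

-7.53×10⁻⁸ J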